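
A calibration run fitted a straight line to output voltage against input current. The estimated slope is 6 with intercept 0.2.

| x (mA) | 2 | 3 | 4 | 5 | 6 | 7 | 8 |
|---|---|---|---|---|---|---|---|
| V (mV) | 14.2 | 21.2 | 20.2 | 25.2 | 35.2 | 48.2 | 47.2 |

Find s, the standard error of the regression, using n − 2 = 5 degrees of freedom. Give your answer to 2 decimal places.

s = 4.29

x=2: V̂ = 0.2 + 6·2 = 12.2; r = 14.2 − 12.2 = 2
x=3: V̂ = 0.2 + 6·3 = 18.2; r = 21.2 − 18.2 = 3
x=4: V̂ = 0.2 + 6·4 = 24.2; r = 20.2 − 24.2 = -4
x=5: V̂ = 0.2 + 6·5 = 30.2; r = 25.2 − 30.2 = -5
x=6: V̂ = 0.2 + 6·6 = 36.2; r = 35.2 − 36.2 = -1
x=7: V̂ = 0.2 + 6·7 = 42.2; r = 48.2 − 42.2 = 6
x=8: V̂ = 0.2 + 6·8 = 48.2; r = 47.2 − 48.2 = -1
SSE = 4 + 9 + 16 + 25 + 1 + 36 + 1 = 92
s = √(92/5) = √18.4 ≈ 4.29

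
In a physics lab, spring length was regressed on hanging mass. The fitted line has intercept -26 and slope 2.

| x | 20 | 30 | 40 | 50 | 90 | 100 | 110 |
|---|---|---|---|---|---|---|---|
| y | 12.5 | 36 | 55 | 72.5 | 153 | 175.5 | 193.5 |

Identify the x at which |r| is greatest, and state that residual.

x=20: ŷ = -26 + 2·20 = 14; r = 12.5 − 14 = -1.5
x=30: ŷ = -26 + 2·30 = 34; r = 36 − 34 = 2
x=40: ŷ = -26 + 2·40 = 54; r = 55 − 54 = 1
x=50: ŷ = -26 + 2·50 = 74; r = 72.5 − 74 = -1.5
x=90: ŷ = -26 + 2·90 = 154; r = 153 − 154 = -1
x=100: ŷ = -26 + 2·100 = 174; r = 175.5 − 174 = 1.5
x=110: ŷ = -26 + 2·110 = 194; r = 193.5 − 194 = -0.5
Largest |r| is 2 at x = 30, residual 2.

x = 30, r = 2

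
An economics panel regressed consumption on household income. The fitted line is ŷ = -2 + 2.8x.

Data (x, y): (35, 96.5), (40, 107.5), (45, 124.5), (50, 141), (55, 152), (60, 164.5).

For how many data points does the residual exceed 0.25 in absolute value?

x=35: ŷ = -2 + 2.8·35 = 96; e = 96.5 − 96 = 0.5
x=40: ŷ = -2 + 2.8·40 = 110; e = 107.5 − 110 = -2.5
x=45: ŷ = -2 + 2.8·45 = 124; e = 124.5 − 124 = 0.5
x=50: ŷ = -2 + 2.8·50 = 138; e = 141 − 138 = 3
x=55: ŷ = -2 + 2.8·55 = 152; e = 152 − 152 = 0
x=60: ŷ = -2 + 2.8·60 = 166; e = 164.5 − 166 = -1.5
|e| > 0.25: x=35 (|e|=0.5), x=40 (|e|=2.5), x=45 (|e|=0.5), x=50 (|e|=3), x=60 (|e|=1.5) → 5

5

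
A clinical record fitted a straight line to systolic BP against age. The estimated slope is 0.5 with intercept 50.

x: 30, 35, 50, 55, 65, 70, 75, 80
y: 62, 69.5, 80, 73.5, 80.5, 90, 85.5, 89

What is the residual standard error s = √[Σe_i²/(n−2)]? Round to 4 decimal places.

x=30: ŷ = 50 + 0.5·30 = 65; e = 62 − 65 = -3
x=35: ŷ = 50 + 0.5·35 = 67.5; e = 69.5 − 67.5 = 2
x=50: ŷ = 50 + 0.5·50 = 75; e = 80 − 75 = 5
x=55: ŷ = 50 + 0.5·55 = 77.5; e = 73.5 − 77.5 = -4
x=65: ŷ = 50 + 0.5·65 = 82.5; e = 80.5 − 82.5 = -2
x=70: ŷ = 50 + 0.5·70 = 85; e = 90 − 85 = 5
x=75: ŷ = 50 + 0.5·75 = 87.5; e = 85.5 − 87.5 = -2
x=80: ŷ = 50 + 0.5·80 = 90; e = 89 − 90 = -1
SSE = 9 + 4 + 25 + 16 + 4 + 25 + 4 + 1 = 88
s = √(88/6) = √14.6667 ≈ 3.8297

s = 3.8297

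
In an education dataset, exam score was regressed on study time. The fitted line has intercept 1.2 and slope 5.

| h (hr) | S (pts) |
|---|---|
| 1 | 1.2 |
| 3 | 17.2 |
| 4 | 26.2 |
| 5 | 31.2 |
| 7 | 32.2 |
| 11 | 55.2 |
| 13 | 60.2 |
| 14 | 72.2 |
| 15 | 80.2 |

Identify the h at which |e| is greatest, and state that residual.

h=1: ŷ = 1.2 + 5·1 = 6.2; e = 1.2 − 6.2 = -5
h=3: ŷ = 1.2 + 5·3 = 16.2; e = 17.2 − 16.2 = 1
h=4: ŷ = 1.2 + 5·4 = 21.2; e = 26.2 − 21.2 = 5
h=5: ŷ = 1.2 + 5·5 = 26.2; e = 31.2 − 26.2 = 5
h=7: ŷ = 1.2 + 5·7 = 36.2; e = 32.2 − 36.2 = -4
h=11: ŷ = 1.2 + 5·11 = 56.2; e = 55.2 − 56.2 = -1
h=13: ŷ = 1.2 + 5·13 = 66.2; e = 60.2 − 66.2 = -6
h=14: ŷ = 1.2 + 5·14 = 71.2; e = 72.2 − 71.2 = 1
h=15: ŷ = 1.2 + 5·15 = 76.2; e = 80.2 − 76.2 = 4
Largest |e| is 6 at h = 13, residual -6.

h = 13, e = -6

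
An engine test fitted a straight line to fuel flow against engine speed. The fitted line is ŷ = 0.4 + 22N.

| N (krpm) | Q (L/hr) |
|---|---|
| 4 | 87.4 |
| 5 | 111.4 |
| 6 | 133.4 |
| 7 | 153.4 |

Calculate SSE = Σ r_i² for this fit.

SSE = 4

N=4: ŷ = 0.4 + 22·4 = 88.4; r = 87.4 − 88.4 = -1
N=5: ŷ = 0.4 + 22·5 = 110.4; r = 111.4 − 110.4 = 1
N=6: ŷ = 0.4 + 22·6 = 132.4; r = 133.4 − 132.4 = 1
N=7: ŷ = 0.4 + 22·7 = 154.4; r = 153.4 − 154.4 = -1
SSE = 1 + 1 + 1 + 1 = 4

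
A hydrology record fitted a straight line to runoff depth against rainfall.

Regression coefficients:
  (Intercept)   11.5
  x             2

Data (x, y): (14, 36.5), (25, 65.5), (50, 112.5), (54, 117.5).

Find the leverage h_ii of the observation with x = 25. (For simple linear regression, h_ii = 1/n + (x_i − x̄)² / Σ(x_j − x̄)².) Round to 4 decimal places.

h = 0.3527

x̄ = (14 + 25 + 50 + 54)/4 = 35.75
Σ(x − x̄)² = 473.062 + 115.562 + 203.062 + 333.062 = 1124.75
h = 1/4 + (-10.75)²/1124.75 = 0.25 + 0.102745 = 0.3527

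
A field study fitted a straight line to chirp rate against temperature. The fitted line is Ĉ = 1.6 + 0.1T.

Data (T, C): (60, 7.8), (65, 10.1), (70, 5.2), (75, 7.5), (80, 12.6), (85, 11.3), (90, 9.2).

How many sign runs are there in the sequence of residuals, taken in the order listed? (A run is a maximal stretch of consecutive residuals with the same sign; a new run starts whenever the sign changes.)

4 runs

T=60: Ĉ = 1.6 + 0.1·60 = 7.6; r = 7.8 − 7.6 = 0.2
T=65: Ĉ = 1.6 + 0.1·65 = 8.1; r = 10.1 − 8.1 = 2
T=70: Ĉ = 1.6 + 0.1·70 = 8.6; r = 5.2 − 8.6 = -3.4
T=75: Ĉ = 1.6 + 0.1·75 = 9.1; r = 7.5 − 9.1 = -1.6
T=80: Ĉ = 1.6 + 0.1·80 = 9.6; r = 12.6 − 9.6 = 3
T=85: Ĉ = 1.6 + 0.1·85 = 10.1; r = 11.3 − 10.1 = 1.2
T=90: Ĉ = 1.6 + 0.1·90 = 10.6; r = 9.2 − 10.6 = -1.4
Signs: + + − − + + −
Runs: +×2, −×2, +×2, −×1 → 4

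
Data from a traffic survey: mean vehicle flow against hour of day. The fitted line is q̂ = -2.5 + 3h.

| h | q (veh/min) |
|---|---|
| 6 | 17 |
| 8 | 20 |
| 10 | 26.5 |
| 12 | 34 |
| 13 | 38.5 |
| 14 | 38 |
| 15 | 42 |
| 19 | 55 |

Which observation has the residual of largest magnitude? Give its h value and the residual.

h=6: q̂ = -2.5 + 3·6 = 15.5; r = 17 − 15.5 = 1.5
h=8: q̂ = -2.5 + 3·8 = 21.5; r = 20 − 21.5 = -1.5
h=10: q̂ = -2.5 + 3·10 = 27.5; r = 26.5 − 27.5 = -1
h=12: q̂ = -2.5 + 3·12 = 33.5; r = 34 − 33.5 = 0.5
h=13: q̂ = -2.5 + 3·13 = 36.5; r = 38.5 − 36.5 = 2
h=14: q̂ = -2.5 + 3·14 = 39.5; r = 38 − 39.5 = -1.5
h=15: q̂ = -2.5 + 3·15 = 42.5; r = 42 − 42.5 = -0.5
h=19: q̂ = -2.5 + 3·19 = 54.5; r = 55 − 54.5 = 0.5
Largest |r| is 2 at h = 13, residual 2.

h = 13, r = 2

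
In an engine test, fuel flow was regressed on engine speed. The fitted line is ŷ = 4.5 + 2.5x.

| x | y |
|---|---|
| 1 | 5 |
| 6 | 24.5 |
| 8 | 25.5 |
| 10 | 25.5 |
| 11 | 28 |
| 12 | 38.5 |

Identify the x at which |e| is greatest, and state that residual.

x=1: ŷ = 4.5 + 2.5·1 = 7; e = 5 − 7 = -2
x=6: ŷ = 4.5 + 2.5·6 = 19.5; e = 24.5 − 19.5 = 5
x=8: ŷ = 4.5 + 2.5·8 = 24.5; e = 25.5 − 24.5 = 1
x=10: ŷ = 4.5 + 2.5·10 = 29.5; e = 25.5 − 29.5 = -4
x=11: ŷ = 4.5 + 2.5·11 = 32; e = 28 − 32 = -4
x=12: ŷ = 4.5 + 2.5·12 = 34.5; e = 38.5 − 34.5 = 4
Largest |e| is 5 at x = 6, residual 5.

x = 6, e = 5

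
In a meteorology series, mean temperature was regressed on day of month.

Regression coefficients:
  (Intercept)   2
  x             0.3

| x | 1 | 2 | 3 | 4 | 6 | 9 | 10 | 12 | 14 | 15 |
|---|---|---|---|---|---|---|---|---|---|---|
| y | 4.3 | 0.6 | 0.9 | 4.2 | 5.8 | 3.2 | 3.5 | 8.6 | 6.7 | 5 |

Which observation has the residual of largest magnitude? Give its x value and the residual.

x = 12, r = 3

x=1: ŷ = 2 + 0.3·1 = 2.3; r = 4.3 − 2.3 = 2
x=2: ŷ = 2 + 0.3·2 = 2.6; r = 0.6 − 2.6 = -2
x=3: ŷ = 2 + 0.3·3 = 2.9; r = 0.9 − 2.9 = -2
x=4: ŷ = 2 + 0.3·4 = 3.2; r = 4.2 − 3.2 = 1
x=6: ŷ = 2 + 0.3·6 = 3.8; r = 5.8 − 3.8 = 2
x=9: ŷ = 2 + 0.3·9 = 4.7; r = 3.2 − 4.7 = -1.5
x=10: ŷ = 2 + 0.3·10 = 5; r = 3.5 − 5 = -1.5
x=12: ŷ = 2 + 0.3·12 = 5.6; r = 8.6 − 5.6 = 3
x=14: ŷ = 2 + 0.3·14 = 6.2; r = 6.7 − 6.2 = 0.5
x=15: ŷ = 2 + 0.3·15 = 6.5; r = 5 − 6.5 = -1.5
Largest |r| is 3 at x = 12, residual 3.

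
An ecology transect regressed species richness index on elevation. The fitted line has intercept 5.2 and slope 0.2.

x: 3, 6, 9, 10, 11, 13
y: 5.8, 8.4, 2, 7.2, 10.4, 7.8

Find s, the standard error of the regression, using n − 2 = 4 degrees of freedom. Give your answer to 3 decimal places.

x=3: ŷ = 5.2 + 0.2·3 = 5.8; e = 5.8 − 5.8 = 0
x=6: ŷ = 5.2 + 0.2·6 = 6.4; e = 8.4 − 6.4 = 2
x=9: ŷ = 5.2 + 0.2·9 = 7; e = 2 − 7 = -5
x=10: ŷ = 5.2 + 0.2·10 = 7.2; e = 7.2 − 7.2 = 0
x=11: ŷ = 5.2 + 0.2·11 = 7.4; e = 10.4 − 7.4 = 3
x=13: ŷ = 5.2 + 0.2·13 = 7.8; e = 7.8 − 7.8 = 0
SSE = 0 + 4 + 25 + 0 + 9 + 0 = 38
s = √(38/4) = √9.5 ≈ 3.082

s = 3.082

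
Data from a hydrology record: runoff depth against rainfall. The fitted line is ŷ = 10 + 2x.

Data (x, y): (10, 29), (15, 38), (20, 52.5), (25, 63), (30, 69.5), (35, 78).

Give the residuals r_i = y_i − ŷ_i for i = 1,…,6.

-1, -2, 2.5, 3, -0.5, -2

x=10: ŷ = 10 + 2·10 = 30; r = 29 − 30 = -1
x=15: ŷ = 10 + 2·15 = 40; r = 38 − 40 = -2
x=20: ŷ = 10 + 2·20 = 50; r = 52.5 − 50 = 2.5
x=25: ŷ = 10 + 2·25 = 60; r = 63 − 60 = 3
x=30: ŷ = 10 + 2·30 = 70; r = 69.5 − 70 = -0.5
x=35: ŷ = 10 + 2·35 = 80; r = 78 − 80 = -2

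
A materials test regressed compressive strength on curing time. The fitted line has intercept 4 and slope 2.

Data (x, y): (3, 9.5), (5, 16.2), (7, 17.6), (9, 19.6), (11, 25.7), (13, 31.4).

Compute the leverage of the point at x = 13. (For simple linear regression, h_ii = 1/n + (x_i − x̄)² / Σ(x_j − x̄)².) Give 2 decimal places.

x̄ = (3 + 5 + 7 + 9 + 11 + 13)/6 = 8
Σ(x − x̄)² = 25 + 9 + 1 + 1 + 9 + 25 = 70
h = 1/6 + (5)²/70 = 0.166667 + 0.357143 = 0.52

h = 0.52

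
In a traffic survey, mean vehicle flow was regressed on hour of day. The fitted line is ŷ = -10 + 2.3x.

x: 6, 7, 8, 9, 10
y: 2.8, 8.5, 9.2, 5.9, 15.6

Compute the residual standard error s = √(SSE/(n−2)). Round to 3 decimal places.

s = 3.521

x=6: ŷ = -10 + 2.3·6 = 3.8; e = 2.8 − 3.8 = -1
x=7: ŷ = -10 + 2.3·7 = 6.1; e = 8.5 − 6.1 = 2.4
x=8: ŷ = -10 + 2.3·8 = 8.4; e = 9.2 − 8.4 = 0.8
x=9: ŷ = -10 + 2.3·9 = 10.7; e = 5.9 − 10.7 = -4.8
x=10: ŷ = -10 + 2.3·10 = 13; e = 15.6 − 13 = 2.6
SSE = 1 + 5.76 + 0.64 + 23.04 + 6.76 = 37.2
s = √(37.2/3) = √12.4 ≈ 3.521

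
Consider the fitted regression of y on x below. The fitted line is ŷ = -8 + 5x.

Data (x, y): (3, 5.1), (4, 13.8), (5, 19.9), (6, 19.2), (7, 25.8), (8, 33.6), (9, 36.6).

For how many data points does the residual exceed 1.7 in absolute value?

4

x=3: ŷ = -8 + 5·3 = 7; e = 5.1 − 7 = -1.9
x=4: ŷ = -8 + 5·4 = 12; e = 13.8 − 12 = 1.8
x=5: ŷ = -8 + 5·5 = 17; e = 19.9 − 17 = 2.9
x=6: ŷ = -8 + 5·6 = 22; e = 19.2 − 22 = -2.8
x=7: ŷ = -8 + 5·7 = 27; e = 25.8 − 27 = -1.2
x=8: ŷ = -8 + 5·8 = 32; e = 33.6 − 32 = 1.6
x=9: ŷ = -8 + 5·9 = 37; e = 36.6 − 37 = -0.4
|e| > 1.7: x=3 (|e|=1.9), x=4 (|e|=1.8), x=5 (|e|=2.9), x=6 (|e|=2.8) → 4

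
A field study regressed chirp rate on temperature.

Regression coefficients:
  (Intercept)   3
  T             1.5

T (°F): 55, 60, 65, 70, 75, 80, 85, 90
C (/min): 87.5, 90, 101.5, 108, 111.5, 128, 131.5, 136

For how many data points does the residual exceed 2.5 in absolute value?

T=55: ŷ = 3 + 1.5·55 = 85.5; r = 87.5 − 85.5 = 2
T=60: ŷ = 3 + 1.5·60 = 93; r = 90 − 93 = -3
T=65: ŷ = 3 + 1.5·65 = 100.5; r = 101.5 − 100.5 = 1
T=70: ŷ = 3 + 1.5·70 = 108; r = 108 − 108 = 0
T=75: ŷ = 3 + 1.5·75 = 115.5; r = 111.5 − 115.5 = -4
T=80: ŷ = 3 + 1.5·80 = 123; r = 128 − 123 = 5
T=85: ŷ = 3 + 1.5·85 = 130.5; r = 131.5 − 130.5 = 1
T=90: ŷ = 3 + 1.5·90 = 138; r = 136 − 138 = -2
|r| > 2.5: T=60 (|r|=3), T=75 (|r|=4), T=80 (|r|=5) → 3

3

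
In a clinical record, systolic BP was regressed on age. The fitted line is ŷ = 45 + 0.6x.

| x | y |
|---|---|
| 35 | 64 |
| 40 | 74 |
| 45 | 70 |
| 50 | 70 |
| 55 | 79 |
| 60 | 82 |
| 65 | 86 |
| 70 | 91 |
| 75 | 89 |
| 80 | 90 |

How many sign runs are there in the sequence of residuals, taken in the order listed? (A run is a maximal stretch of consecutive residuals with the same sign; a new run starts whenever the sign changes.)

5 runs

x=35: ŷ = 45 + 0.6·35 = 66; e = 64 − 66 = -2
x=40: ŷ = 45 + 0.6·40 = 69; e = 74 − 69 = 5
x=45: ŷ = 45 + 0.6·45 = 72; e = 70 − 72 = -2
x=50: ŷ = 45 + 0.6·50 = 75; e = 70 − 75 = -5
x=55: ŷ = 45 + 0.6·55 = 78; e = 79 − 78 = 1
x=60: ŷ = 45 + 0.6·60 = 81; e = 82 − 81 = 1
x=65: ŷ = 45 + 0.6·65 = 84; e = 86 − 84 = 2
x=70: ŷ = 45 + 0.6·70 = 87; e = 91 − 87 = 4
x=75: ŷ = 45 + 0.6·75 = 90; e = 89 − 90 = -1
x=80: ŷ = 45 + 0.6·80 = 93; e = 90 − 93 = -3
Signs: − + − − + + + + − −
Runs: −×1, +×1, −×2, +×4, −×2 → 5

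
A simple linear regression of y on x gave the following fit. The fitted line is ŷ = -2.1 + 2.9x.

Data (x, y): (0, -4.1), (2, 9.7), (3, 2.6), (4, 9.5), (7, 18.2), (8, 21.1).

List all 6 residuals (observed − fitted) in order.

-2, 6, -4, 0, 0, 0

x=0: ŷ = -2.1 + 2.9·0 = -2.1; r = -4.1 − (-2.1) = -2
x=2: ŷ = -2.1 + 2.9·2 = 3.7; r = 9.7 − 3.7 = 6
x=3: ŷ = -2.1 + 2.9·3 = 6.6; r = 2.6 − 6.6 = -4
x=4: ŷ = -2.1 + 2.9·4 = 9.5; r = 9.5 − 9.5 = 0
x=7: ŷ = -2.1 + 2.9·7 = 18.2; r = 18.2 − 18.2 = 0
x=8: ŷ = -2.1 + 2.9·8 = 21.1; r = 21.1 − 21.1 = 0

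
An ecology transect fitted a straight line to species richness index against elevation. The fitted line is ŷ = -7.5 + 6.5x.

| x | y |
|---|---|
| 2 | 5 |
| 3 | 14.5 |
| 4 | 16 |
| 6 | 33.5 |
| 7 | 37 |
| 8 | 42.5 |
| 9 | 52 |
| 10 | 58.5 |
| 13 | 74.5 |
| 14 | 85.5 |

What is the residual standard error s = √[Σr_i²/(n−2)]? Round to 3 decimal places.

s = 2.062

x=2: ŷ = -7.5 + 6.5·2 = 5.5; r = 5 − 5.5 = -0.5
x=3: ŷ = -7.5 + 6.5·3 = 12; r = 14.5 − 12 = 2.5
x=4: ŷ = -7.5 + 6.5·4 = 18.5; r = 16 − 18.5 = -2.5
x=6: ŷ = -7.5 + 6.5·6 = 31.5; r = 33.5 − 31.5 = 2
x=7: ŷ = -7.5 + 6.5·7 = 38; r = 37 − 38 = -1
x=8: ŷ = -7.5 + 6.5·8 = 44.5; r = 42.5 − 44.5 = -2
x=9: ŷ = -7.5 + 6.5·9 = 51; r = 52 − 51 = 1
x=10: ŷ = -7.5 + 6.5·10 = 57.5; r = 58.5 − 57.5 = 1
x=13: ŷ = -7.5 + 6.5·13 = 77; r = 74.5 − 77 = -2.5
x=14: ŷ = -7.5 + 6.5·14 = 83.5; r = 85.5 − 83.5 = 2
SSE = 0.25 + 6.25 + 6.25 + 4 + 1 + 4 + 1 + 1 + 6.25 + 4 = 34
s = √(34/8) = √4.25 ≈ 2.062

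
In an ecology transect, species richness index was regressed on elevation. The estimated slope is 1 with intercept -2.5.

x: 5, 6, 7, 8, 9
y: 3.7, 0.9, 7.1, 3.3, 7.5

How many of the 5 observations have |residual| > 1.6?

x=5: ŷ = -2.5 + 5 = 2.5; r = 3.7 − 2.5 = 1.2
x=6: ŷ = -2.5 + 6 = 3.5; r = 0.9 − 3.5 = -2.6
x=7: ŷ = -2.5 + 7 = 4.5; r = 7.1 − 4.5 = 2.6
x=8: ŷ = -2.5 + 8 = 5.5; r = 3.3 − 5.5 = -2.2
x=9: ŷ = -2.5 + 9 = 6.5; r = 7.5 − 6.5 = 1
|r| > 1.6: x=6 (|r|=2.6), x=7 (|r|=2.6), x=8 (|r|=2.2) → 3

3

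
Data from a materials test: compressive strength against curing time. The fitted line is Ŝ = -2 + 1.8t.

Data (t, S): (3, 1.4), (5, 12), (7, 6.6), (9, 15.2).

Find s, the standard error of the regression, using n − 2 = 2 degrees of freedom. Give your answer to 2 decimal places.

s = 4.80

t=3: Ŝ = -2 + 1.8·3 = 3.4; e = 1.4 − 3.4 = -2
t=5: Ŝ = -2 + 1.8·5 = 7; e = 12 − 7 = 5
t=7: Ŝ = -2 + 1.8·7 = 10.6; e = 6.6 − 10.6 = -4
t=9: Ŝ = -2 + 1.8·9 = 14.2; e = 15.2 − 14.2 = 1
SSE = 4 + 25 + 16 + 1 = 46
s = √(46/2) = √23 ≈ 4.80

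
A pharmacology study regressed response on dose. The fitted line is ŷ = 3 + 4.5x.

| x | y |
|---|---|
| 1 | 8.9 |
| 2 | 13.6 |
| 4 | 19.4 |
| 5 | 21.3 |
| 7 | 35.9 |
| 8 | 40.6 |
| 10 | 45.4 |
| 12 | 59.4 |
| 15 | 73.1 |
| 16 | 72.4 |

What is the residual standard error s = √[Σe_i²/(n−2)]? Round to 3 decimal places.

s = 2.629

x=1: ŷ = 3 + 4.5·1 = 7.5; e = 8.9 − 7.5 = 1.4
x=2: ŷ = 3 + 4.5·2 = 12; e = 13.6 − 12 = 1.6
x=4: ŷ = 3 + 4.5·4 = 21; e = 19.4 − 21 = -1.6
x=5: ŷ = 3 + 4.5·5 = 25.5; e = 21.3 − 25.5 = -4.2
x=7: ŷ = 3 + 4.5·7 = 34.5; e = 35.9 − 34.5 = 1.4
x=8: ŷ = 3 + 4.5·8 = 39; e = 40.6 − 39 = 1.6
x=10: ŷ = 3 + 4.5·10 = 48; e = 45.4 − 48 = -2.6
x=12: ŷ = 3 + 4.5·12 = 57; e = 59.4 − 57 = 2.4
x=15: ŷ = 3 + 4.5·15 = 70.5; e = 73.1 − 70.5 = 2.6
x=16: ŷ = 3 + 4.5·16 = 75; e = 72.4 − 75 = -2.6
SSE = 1.96 + 2.56 + 2.56 + 17.64 + 1.96 + 2.56 + 6.76 + 5.76 + 6.76 + 6.76 = 55.28
s = √(55.28/8) = √6.91 ≈ 2.629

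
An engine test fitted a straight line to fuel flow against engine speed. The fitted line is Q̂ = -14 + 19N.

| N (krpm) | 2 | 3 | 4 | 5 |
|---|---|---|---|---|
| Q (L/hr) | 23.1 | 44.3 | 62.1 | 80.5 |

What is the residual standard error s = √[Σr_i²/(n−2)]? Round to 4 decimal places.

s = 1.1747

N=2: Q̂ = -14 + 19·2 = 24; r = 23.1 − 24 = -0.9
N=3: Q̂ = -14 + 19·3 = 43; r = 44.3 − 43 = 1.3
N=4: Q̂ = -14 + 19·4 = 62; r = 62.1 − 62 = 0.1
N=5: Q̂ = -14 + 19·5 = 81; r = 80.5 − 81 = -0.5
SSE = 0.81 + 1.69 + 0.01 + 0.25 = 2.76
s = √(2.76/2) = √1.38 ≈ 1.1747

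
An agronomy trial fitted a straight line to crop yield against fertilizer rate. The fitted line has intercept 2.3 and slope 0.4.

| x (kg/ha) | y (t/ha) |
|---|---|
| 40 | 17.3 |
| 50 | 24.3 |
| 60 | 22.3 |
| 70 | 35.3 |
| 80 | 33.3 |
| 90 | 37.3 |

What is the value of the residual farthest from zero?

x=40: ŷ = 2.3 + 0.4·40 = 18.3; r = 17.3 − 18.3 = -1
x=50: ŷ = 2.3 + 0.4·50 = 22.3; r = 24.3 − 22.3 = 2
x=60: ŷ = 2.3 + 0.4·60 = 26.3; r = 22.3 − 26.3 = -4
x=70: ŷ = 2.3 + 0.4·70 = 30.3; r = 35.3 − 30.3 = 5
x=80: ŷ = 2.3 + 0.4·80 = 34.3; r = 33.3 − 34.3 = -1
x=90: ŷ = 2.3 + 0.4·90 = 38.3; r = 37.3 − 38.3 = -1
Largest |r| is 5 at x = 70, residual 5.

r = 5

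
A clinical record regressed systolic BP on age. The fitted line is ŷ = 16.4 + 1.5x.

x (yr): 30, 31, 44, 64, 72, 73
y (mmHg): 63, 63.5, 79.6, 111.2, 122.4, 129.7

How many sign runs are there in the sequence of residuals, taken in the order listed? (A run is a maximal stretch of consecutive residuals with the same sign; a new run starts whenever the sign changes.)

x=30: ŷ = 16.4 + 1.5·30 = 61.4; e = 63 − 61.4 = 1.6
x=31: ŷ = 16.4 + 1.5·31 = 62.9; e = 63.5 − 62.9 = 0.6
x=44: ŷ = 16.4 + 1.5·44 = 82.4; e = 79.6 − 82.4 = -2.8
x=64: ŷ = 16.4 + 1.5·64 = 112.4; e = 111.2 − 112.4 = -1.2
x=72: ŷ = 16.4 + 1.5·72 = 124.4; e = 122.4 − 124.4 = -2
x=73: ŷ = 16.4 + 1.5·73 = 125.9; e = 129.7 − 125.9 = 3.8
Signs: + + − − − +
Runs: +×2, −×3, +×1 → 3

3 runs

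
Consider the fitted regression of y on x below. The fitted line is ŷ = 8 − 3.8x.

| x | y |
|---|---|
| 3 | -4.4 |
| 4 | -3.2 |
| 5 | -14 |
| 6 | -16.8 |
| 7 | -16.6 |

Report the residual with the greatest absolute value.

e = 4

x=3: ŷ = 8 − 3.8·3 = -3.4; e = -4.4 − (-3.4) = -1
x=4: ŷ = 8 − 3.8·4 = -7.2; e = -3.2 − (-7.2) = 4
x=5: ŷ = 8 − 3.8·5 = -11; e = -14 − (-11) = -3
x=6: ŷ = 8 − 3.8·6 = -14.8; e = -16.8 − (-14.8) = -2
x=7: ŷ = 8 − 3.8·7 = -18.6; e = -16.6 − (-18.6) = 2
Largest |e| is 4 at x = 4, residual 4.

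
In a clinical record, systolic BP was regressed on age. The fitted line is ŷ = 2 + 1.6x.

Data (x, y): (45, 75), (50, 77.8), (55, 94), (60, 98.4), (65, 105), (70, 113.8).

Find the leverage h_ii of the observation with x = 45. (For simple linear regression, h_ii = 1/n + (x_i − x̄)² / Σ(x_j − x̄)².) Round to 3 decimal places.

h = 0.524

x̄ = (45 + 50 + 55 + 60 + 65 + 70)/6 = 57.5
Σ(x − x̄)² = 156.25 + 56.25 + 6.25 + 6.25 + 56.25 + 156.25 = 437.5
h = 1/6 + (-12.5)²/437.5 = 0.166667 + 0.357143 = 0.524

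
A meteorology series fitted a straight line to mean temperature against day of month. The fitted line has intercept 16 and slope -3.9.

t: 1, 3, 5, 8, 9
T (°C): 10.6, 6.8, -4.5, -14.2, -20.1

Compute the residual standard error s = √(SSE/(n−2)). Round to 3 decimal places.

s = 1.958

t=1: ŷ = 16 − 3.9·1 = 12.1; e = 10.6 − 12.1 = -1.5
t=3: ŷ = 16 − 3.9·3 = 4.3; e = 6.8 − 4.3 = 2.5
t=5: ŷ = 16 − 3.9·5 = -3.5; e = -4.5 − (-3.5) = -1
t=8: ŷ = 16 − 3.9·8 = -15.2; e = -14.2 − (-15.2) = 1
t=9: ŷ = 16 − 3.9·9 = -19.1; e = -20.1 − (-19.1) = -1
SSE = 2.25 + 6.25 + 1 + 1 + 1 = 11.5
s = √(11.5/3) = √3.83333 ≈ 1.958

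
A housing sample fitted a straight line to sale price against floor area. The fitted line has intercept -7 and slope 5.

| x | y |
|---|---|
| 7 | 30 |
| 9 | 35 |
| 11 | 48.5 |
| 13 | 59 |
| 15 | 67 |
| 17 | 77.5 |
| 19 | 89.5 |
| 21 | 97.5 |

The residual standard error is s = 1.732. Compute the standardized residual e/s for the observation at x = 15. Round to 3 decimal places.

-0.577

ŷ = -7 + 5·15 = 68
e = 67 − 68 = -1
e/s = -1 / 1.732 = -0.577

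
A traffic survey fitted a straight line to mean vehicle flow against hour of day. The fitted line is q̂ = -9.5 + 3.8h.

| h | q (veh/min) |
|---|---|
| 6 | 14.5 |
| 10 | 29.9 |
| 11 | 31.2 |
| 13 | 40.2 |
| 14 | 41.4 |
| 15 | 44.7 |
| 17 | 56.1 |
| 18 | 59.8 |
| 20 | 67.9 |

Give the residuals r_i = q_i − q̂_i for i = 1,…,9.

h=6: q̂ = -9.5 + 3.8·6 = 13.3; r = 14.5 − 13.3 = 1.2
h=10: q̂ = -9.5 + 3.8·10 = 28.5; r = 29.9 − 28.5 = 1.4
h=11: q̂ = -9.5 + 3.8·11 = 32.3; r = 31.2 − 32.3 = -1.1
h=13: q̂ = -9.5 + 3.8·13 = 39.9; r = 40.2 − 39.9 = 0.3
h=14: q̂ = -9.5 + 3.8·14 = 43.7; r = 41.4 − 43.7 = -2.3
h=15: q̂ = -9.5 + 3.8·15 = 47.5; r = 44.7 − 47.5 = -2.8
h=17: q̂ = -9.5 + 3.8·17 = 55.1; r = 56.1 − 55.1 = 1
h=18: q̂ = -9.5 + 3.8·18 = 58.9; r = 59.8 − 58.9 = 0.9
h=20: q̂ = -9.5 + 3.8·20 = 66.5; r = 67.9 − 66.5 = 1.4

1.2, 1.4, -1.1, 0.3, -2.3, -2.8, 1, 0.9, 1.4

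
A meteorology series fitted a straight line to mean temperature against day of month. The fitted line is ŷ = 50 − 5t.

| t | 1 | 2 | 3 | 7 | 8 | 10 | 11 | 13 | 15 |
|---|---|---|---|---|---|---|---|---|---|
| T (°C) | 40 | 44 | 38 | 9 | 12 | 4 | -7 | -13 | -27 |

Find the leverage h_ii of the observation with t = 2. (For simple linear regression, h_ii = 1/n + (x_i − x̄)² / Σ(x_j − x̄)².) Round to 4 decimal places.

t̄ = (1 + 2 + 3 + 7 + 8 + 10 + 11 + 13 + 15)/9 = 7.77778
Σ(t − t̄)² = 45.9383 + 33.3827 + 22.8272 + 0.604938 + 0.0493827 + 4.93827 + 10.3827 + 27.2716 + 52.1605 = 197.556
h = 1/9 + (-5.77778)²/197.556 = 0.111111 + 0.168979 = 0.2801

h = 0.2801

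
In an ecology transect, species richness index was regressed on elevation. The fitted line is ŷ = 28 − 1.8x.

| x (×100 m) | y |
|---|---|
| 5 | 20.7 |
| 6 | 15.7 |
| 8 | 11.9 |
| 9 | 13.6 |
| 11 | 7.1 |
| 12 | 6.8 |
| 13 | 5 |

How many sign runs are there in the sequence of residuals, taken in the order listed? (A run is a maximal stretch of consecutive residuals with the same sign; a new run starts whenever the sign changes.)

5 runs

x=5: ŷ = 28 − 1.8·5 = 19; r = 20.7 − 19 = 1.7
x=6: ŷ = 28 − 1.8·6 = 17.2; r = 15.7 − 17.2 = -1.5
x=8: ŷ = 28 − 1.8·8 = 13.6; r = 11.9 − 13.6 = -1.7
x=9: ŷ = 28 − 1.8·9 = 11.8; r = 13.6 − 11.8 = 1.8
x=11: ŷ = 28 − 1.8·11 = 8.2; r = 7.1 − 8.2 = -1.1
x=12: ŷ = 28 − 1.8·12 = 6.4; r = 6.8 − 6.4 = 0.4
x=13: ŷ = 28 − 1.8·13 = 4.6; r = 5 − 4.6 = 0.4
Signs: + − − + − + +
Runs: +×1, −×2, +×1, −×1, +×2 → 5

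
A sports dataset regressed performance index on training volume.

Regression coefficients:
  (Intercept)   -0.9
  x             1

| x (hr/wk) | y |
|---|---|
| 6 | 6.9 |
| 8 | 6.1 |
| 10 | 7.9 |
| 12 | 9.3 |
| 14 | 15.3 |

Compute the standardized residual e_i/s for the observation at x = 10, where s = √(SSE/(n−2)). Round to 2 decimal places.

x=6: ŷ = -0.9 + 6 = 5.1; e = 6.9 − 5.1 = 1.8
x=8: ŷ = -0.9 + 8 = 7.1; e = 6.1 − 7.1 = -1
x=10: ŷ = -0.9 + 10 = 9.1; e = 7.9 − 9.1 = -1.2
x=12: ŷ = -0.9 + 12 = 11.1; e = 9.3 − 11.1 = -1.8
x=14: ŷ = -0.9 + 14 = 13.1; e = 15.3 − 13.1 = 2.2
SSE = 3.24 + 1 + 1.44 + 3.24 + 4.84 = 13.76
s = √(13.76/3) = 2.14165
e/s = -1.2 / 2.14165 = -0.56

-0.56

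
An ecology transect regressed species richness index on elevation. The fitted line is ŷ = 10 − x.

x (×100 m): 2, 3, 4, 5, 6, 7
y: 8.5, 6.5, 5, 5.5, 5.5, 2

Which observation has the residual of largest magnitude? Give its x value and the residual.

x = 6, e = 1.5

x=2: ŷ = 10 − 2 = 8; e = 8.5 − 8 = 0.5
x=3: ŷ = 10 − 3 = 7; e = 6.5 − 7 = -0.5
x=4: ŷ = 10 − 4 = 6; e = 5 − 6 = -1
x=5: ŷ = 10 − 5 = 5; e = 5.5 − 5 = 0.5
x=6: ŷ = 10 − 6 = 4; e = 5.5 − 4 = 1.5
x=7: ŷ = 10 − 7 = 3; e = 2 − 3 = -1
Largest |e| is 1.5 at x = 6, residual 1.5.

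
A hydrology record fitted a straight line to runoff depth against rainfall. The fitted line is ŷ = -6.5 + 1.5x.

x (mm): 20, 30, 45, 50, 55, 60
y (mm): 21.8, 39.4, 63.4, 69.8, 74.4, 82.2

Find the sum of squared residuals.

x=20: ŷ = -6.5 + 1.5·20 = 23.5; e = 21.8 − 23.5 = -1.7
x=30: ŷ = -6.5 + 1.5·30 = 38.5; e = 39.4 − 38.5 = 0.9
x=45: ŷ = -6.5 + 1.5·45 = 61; e = 63.4 − 61 = 2.4
x=50: ŷ = -6.5 + 1.5·50 = 68.5; e = 69.8 − 68.5 = 1.3
x=55: ŷ = -6.5 + 1.5·55 = 76; e = 74.4 − 76 = -1.6
x=60: ŷ = -6.5 + 1.5·60 = 83.5; e = 82.2 − 83.5 = -1.3
SSE = 2.89 + 0.81 + 5.76 + 1.69 + 2.56 + 1.69 = 15.4

SSE = 15.4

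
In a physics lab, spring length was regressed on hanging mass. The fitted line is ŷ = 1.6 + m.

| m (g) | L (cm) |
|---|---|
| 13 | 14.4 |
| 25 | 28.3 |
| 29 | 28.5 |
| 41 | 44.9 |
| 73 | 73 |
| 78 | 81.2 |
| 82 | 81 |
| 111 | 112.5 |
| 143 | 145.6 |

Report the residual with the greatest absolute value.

r = -2.6

m=13: ŷ = 1.6 + 13 = 14.6; r = 14.4 − 14.6 = -0.2
m=25: ŷ = 1.6 + 25 = 26.6; r = 28.3 − 26.6 = 1.7
m=29: ŷ = 1.6 + 29 = 30.6; r = 28.5 − 30.6 = -2.1
m=41: ŷ = 1.6 + 41 = 42.6; r = 44.9 − 42.6 = 2.3
m=73: ŷ = 1.6 + 73 = 74.6; r = 73 − 74.6 = -1.6
m=78: ŷ = 1.6 + 78 = 79.6; r = 81.2 − 79.6 = 1.6
m=82: ŷ = 1.6 + 82 = 83.6; r = 81 − 83.6 = -2.6
m=111: ŷ = 1.6 + 111 = 112.6; r = 112.5 − 112.6 = -0.1
m=143: ŷ = 1.6 + 143 = 144.6; r = 145.6 − 144.6 = 1
Largest |r| is 2.6 at m = 82, residual -2.6.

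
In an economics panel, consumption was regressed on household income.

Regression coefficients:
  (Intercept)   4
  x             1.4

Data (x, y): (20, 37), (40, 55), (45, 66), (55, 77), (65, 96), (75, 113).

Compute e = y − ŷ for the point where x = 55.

e = -4

ŷ = 4 + 1.4·55 = 81
e = 77 − 81 = -4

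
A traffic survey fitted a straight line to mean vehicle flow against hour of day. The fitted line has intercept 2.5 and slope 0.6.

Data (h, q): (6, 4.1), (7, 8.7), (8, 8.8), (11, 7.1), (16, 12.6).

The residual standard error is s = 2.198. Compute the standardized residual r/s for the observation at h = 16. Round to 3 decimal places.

0.227

ŷ = 2.5 + 0.6·16 = 12.1
r = 12.6 − 12.1 = 0.5
r/s = 0.5 / 2.198 = 0.227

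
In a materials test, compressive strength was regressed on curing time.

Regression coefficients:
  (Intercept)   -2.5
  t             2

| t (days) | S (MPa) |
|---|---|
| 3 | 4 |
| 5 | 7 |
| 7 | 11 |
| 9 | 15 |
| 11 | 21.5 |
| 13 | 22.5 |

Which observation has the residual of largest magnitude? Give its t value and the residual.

t=3: Ŝ = -2.5 + 2·3 = 3.5; e = 4 − 3.5 = 0.5
t=5: Ŝ = -2.5 + 2·5 = 7.5; e = 7 − 7.5 = -0.5
t=7: Ŝ = -2.5 + 2·7 = 11.5; e = 11 − 11.5 = -0.5
t=9: Ŝ = -2.5 + 2·9 = 15.5; e = 15 − 15.5 = -0.5
t=11: Ŝ = -2.5 + 2·11 = 19.5; e = 21.5 − 19.5 = 2
t=13: Ŝ = -2.5 + 2·13 = 23.5; e = 22.5 − 23.5 = -1
Largest |e| is 2 at t = 11, residual 2.

t = 11, e = 2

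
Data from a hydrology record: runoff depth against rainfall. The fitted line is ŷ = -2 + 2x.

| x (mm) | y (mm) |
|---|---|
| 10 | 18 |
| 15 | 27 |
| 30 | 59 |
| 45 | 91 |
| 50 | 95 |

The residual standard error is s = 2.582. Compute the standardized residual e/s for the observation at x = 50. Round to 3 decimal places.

-1.162

ŷ = -2 + 2·50 = 98
e = 95 − 98 = -3
e/s = -3 / 2.582 = -1.162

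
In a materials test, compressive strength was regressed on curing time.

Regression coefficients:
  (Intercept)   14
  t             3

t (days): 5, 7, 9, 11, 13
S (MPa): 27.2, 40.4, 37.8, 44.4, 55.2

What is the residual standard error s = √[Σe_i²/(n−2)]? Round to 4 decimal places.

t=5: Ŝ = 14 + 3·5 = 29; e = 27.2 − 29 = -1.8
t=7: Ŝ = 14 + 3·7 = 35; e = 40.4 − 35 = 5.4
t=9: Ŝ = 14 + 3·9 = 41; e = 37.8 − 41 = -3.2
t=11: Ŝ = 14 + 3·11 = 47; e = 44.4 − 47 = -2.6
t=13: Ŝ = 14 + 3·13 = 53; e = 55.2 − 53 = 2.2
SSE = 3.24 + 29.16 + 10.24 + 6.76 + 4.84 = 54.24
s = √(54.24/3) = √18.08 ≈ 4.2521

s = 4.2521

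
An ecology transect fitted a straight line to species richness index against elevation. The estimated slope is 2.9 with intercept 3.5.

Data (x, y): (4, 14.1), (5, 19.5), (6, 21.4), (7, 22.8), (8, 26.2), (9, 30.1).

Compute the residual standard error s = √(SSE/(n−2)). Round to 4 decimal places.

s = 1.1180

x=4: ŷ = 3.5 + 2.9·4 = 15.1; e = 14.1 − 15.1 = -1
x=5: ŷ = 3.5 + 2.9·5 = 18; e = 19.5 − 18 = 1.5
x=6: ŷ = 3.5 + 2.9·6 = 20.9; e = 21.4 − 20.9 = 0.5
x=7: ŷ = 3.5 + 2.9·7 = 23.8; e = 22.8 − 23.8 = -1
x=8: ŷ = 3.5 + 2.9·8 = 26.7; e = 26.2 − 26.7 = -0.5
x=9: ŷ = 3.5 + 2.9·9 = 29.6; e = 30.1 − 29.6 = 0.5
SSE = 1 + 2.25 + 0.25 + 1 + 0.25 + 0.25 = 5
s = √(5/4) = √1.25 ≈ 1.1180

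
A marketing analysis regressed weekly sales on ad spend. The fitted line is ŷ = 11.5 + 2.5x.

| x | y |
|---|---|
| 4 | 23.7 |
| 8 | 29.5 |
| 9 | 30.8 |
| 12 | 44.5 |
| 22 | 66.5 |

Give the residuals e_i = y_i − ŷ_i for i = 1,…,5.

x=4: ŷ = 11.5 + 2.5·4 = 21.5; e = 23.7 − 21.5 = 2.2
x=8: ŷ = 11.5 + 2.5·8 = 31.5; e = 29.5 − 31.5 = -2
x=9: ŷ = 11.5 + 2.5·9 = 34; e = 30.8 − 34 = -3.2
x=12: ŷ = 11.5 + 2.5·12 = 41.5; e = 44.5 − 41.5 = 3
x=22: ŷ = 11.5 + 2.5·22 = 66.5; e = 66.5 − 66.5 = 0

2.2, -2, -3.2, 3, 0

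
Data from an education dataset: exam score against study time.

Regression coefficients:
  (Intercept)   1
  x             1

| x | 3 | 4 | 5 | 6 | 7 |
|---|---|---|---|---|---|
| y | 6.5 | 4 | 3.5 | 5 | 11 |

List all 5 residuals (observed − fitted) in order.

x=3: ŷ = 1 + 3 = 4; e = 6.5 − 4 = 2.5
x=4: ŷ = 1 + 4 = 5; e = 4 − 5 = -1
x=5: ŷ = 1 + 5 = 6; e = 3.5 − 6 = -2.5
x=6: ŷ = 1 + 6 = 7; e = 5 − 7 = -2
x=7: ŷ = 1 + 7 = 8; e = 11 − 8 = 3

2.5, -1, -2.5, -2, 3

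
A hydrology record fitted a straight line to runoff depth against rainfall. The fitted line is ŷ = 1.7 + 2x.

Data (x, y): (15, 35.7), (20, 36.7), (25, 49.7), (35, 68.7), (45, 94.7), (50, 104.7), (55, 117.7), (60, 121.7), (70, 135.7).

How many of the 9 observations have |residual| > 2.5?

x=15: ŷ = 1.7 + 2·15 = 31.7; r = 35.7 − 31.7 = 4
x=20: ŷ = 1.7 + 2·20 = 41.7; r = 36.7 − 41.7 = -5
x=25: ŷ = 1.7 + 2·25 = 51.7; r = 49.7 − 51.7 = -2
x=35: ŷ = 1.7 + 2·35 = 71.7; r = 68.7 − 71.7 = -3
x=45: ŷ = 1.7 + 2·45 = 91.7; r = 94.7 − 91.7 = 3
x=50: ŷ = 1.7 + 2·50 = 101.7; r = 104.7 − 101.7 = 3
x=55: ŷ = 1.7 + 2·55 = 111.7; r = 117.7 − 111.7 = 6
x=60: ŷ = 1.7 + 2·60 = 121.7; r = 121.7 − 121.7 = 0
x=70: ŷ = 1.7 + 2·70 = 141.7; r = 135.7 − 141.7 = -6
|r| > 2.5: x=15 (|r|=4), x=20 (|r|=5), x=35 (|r|=3), x=45 (|r|=3), x=50 (|r|=3), x=55 (|r|=6), x=70 (|r|=6) → 7

7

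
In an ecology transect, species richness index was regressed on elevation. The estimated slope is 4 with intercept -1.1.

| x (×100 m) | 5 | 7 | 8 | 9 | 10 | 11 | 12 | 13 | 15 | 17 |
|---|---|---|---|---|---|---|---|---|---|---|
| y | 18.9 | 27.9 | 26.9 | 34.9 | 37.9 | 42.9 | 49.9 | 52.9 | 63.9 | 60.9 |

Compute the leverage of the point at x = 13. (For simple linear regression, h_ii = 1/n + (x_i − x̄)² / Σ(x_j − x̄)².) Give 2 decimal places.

x̄ = (5 + 7 + 8 + 9 + 10 + 11 + 12 + 13 + 15 + 17)/10 = 10.7
Σ(x − x̄)² = 32.49 + 13.69 + 7.29 + 2.89 + 0.49 + 0.09 + 1.69 + 5.29 + 18.49 + 39.69 = 122.1
h = 1/10 + (2.3)²/122.1 = 0.1 + 0.0433251 = 0.14

h = 0.14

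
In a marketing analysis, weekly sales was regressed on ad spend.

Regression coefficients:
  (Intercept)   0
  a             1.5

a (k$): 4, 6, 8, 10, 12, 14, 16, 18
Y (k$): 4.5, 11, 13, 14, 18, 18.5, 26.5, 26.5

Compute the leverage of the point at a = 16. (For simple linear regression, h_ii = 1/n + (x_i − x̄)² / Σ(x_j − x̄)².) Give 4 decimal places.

ā = (4 + 6 + 8 + 10 + 12 + 14 + 16 + 18)/8 = 11
Σ(a − ā)² = 49 + 25 + 9 + 1 + 1 + 9 + 25 + 49 = 168
h = 1/8 + (5)²/168 = 0.125 + 0.14881 = 0.2738

h = 0.2738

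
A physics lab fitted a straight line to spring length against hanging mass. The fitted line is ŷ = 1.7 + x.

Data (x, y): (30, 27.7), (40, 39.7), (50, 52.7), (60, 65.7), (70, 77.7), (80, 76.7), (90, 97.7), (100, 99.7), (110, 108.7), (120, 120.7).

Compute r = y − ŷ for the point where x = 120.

r = -1

ŷ = 1.7 + 120 = 121.7
r = 120.7 − 121.7 = -1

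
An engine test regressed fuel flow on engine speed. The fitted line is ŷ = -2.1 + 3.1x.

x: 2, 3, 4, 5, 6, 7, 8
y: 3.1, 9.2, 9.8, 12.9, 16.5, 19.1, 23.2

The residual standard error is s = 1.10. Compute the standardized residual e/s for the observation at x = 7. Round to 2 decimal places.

ŷ = -2.1 + 3.1·7 = 19.6
e = 19.1 − 19.6 = -0.5
e/s = -0.5 / 1.10 = -0.45

-0.45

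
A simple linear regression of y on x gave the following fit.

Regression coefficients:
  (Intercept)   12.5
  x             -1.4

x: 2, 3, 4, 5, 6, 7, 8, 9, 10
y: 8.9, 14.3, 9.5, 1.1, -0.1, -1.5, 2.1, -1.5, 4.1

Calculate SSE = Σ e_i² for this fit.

x=2: ŷ = 12.5 − 1.4·2 = 9.7; e = 8.9 − 9.7 = -0.8
x=3: ŷ = 12.5 − 1.4·3 = 8.3; e = 14.3 − 8.3 = 6
x=4: ŷ = 12.5 − 1.4·4 = 6.9; e = 9.5 − 6.9 = 2.6
x=5: ŷ = 12.5 − 1.4·5 = 5.5; e = 1.1 − 5.5 = -4.4
x=6: ŷ = 12.5 − 1.4·6 = 4.1; e = -0.1 − 4.1 = -4.2
x=7: ŷ = 12.5 − 1.4·7 = 2.7; e = -1.5 − 2.7 = -4.2
x=8: ŷ = 12.5 − 1.4·8 = 1.3; e = 2.1 − 1.3 = 0.8
x=9: ŷ = 12.5 − 1.4·9 = -0.1; e = -1.5 − (-0.1) = -1.4
x=10: ŷ = 12.5 − 1.4·10 = -1.5; e = 4.1 − (-1.5) = 5.6
SSE = 0.64 + 36 + 6.76 + 19.36 + 17.64 + 17.64 + 0.64 + 1.96 + 31.36 = 132

SSE = 132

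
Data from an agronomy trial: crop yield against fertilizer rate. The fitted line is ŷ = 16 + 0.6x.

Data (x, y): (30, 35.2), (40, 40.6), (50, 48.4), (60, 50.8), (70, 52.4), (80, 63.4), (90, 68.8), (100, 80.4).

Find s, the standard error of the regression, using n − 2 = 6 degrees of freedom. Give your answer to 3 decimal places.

s = 3.202

x=30: ŷ = 16 + 0.6·30 = 34; e = 35.2 − 34 = 1.2
x=40: ŷ = 16 + 0.6·40 = 40; e = 40.6 − 40 = 0.6
x=50: ŷ = 16 + 0.6·50 = 46; e = 48.4 − 46 = 2.4
x=60: ŷ = 16 + 0.6·60 = 52; e = 50.8 − 52 = -1.2
x=70: ŷ = 16 + 0.6·70 = 58; e = 52.4 − 58 = -5.6
x=80: ŷ = 16 + 0.6·80 = 64; e = 63.4 − 64 = -0.6
x=90: ŷ = 16 + 0.6·90 = 70; e = 68.8 − 70 = -1.2
x=100: ŷ = 16 + 0.6·100 = 76; e = 80.4 − 76 = 4.4
SSE = 1.44 + 0.36 + 5.76 + 1.44 + 31.36 + 0.36 + 1.44 + 19.36 = 61.52
s = √(61.52/6) = √10.2533 ≈ 3.202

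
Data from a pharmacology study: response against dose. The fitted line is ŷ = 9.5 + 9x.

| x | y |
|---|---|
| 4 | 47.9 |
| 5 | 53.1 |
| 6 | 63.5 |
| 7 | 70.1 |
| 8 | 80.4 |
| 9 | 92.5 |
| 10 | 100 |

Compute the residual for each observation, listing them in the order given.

2.4, -1.4, 0, -2.4, -1.1, 2, 0.5

x=4: ŷ = 9.5 + 9·4 = 45.5; r = 47.9 − 45.5 = 2.4
x=5: ŷ = 9.5 + 9·5 = 54.5; r = 53.1 − 54.5 = -1.4
x=6: ŷ = 9.5 + 9·6 = 63.5; r = 63.5 − 63.5 = 0
x=7: ŷ = 9.5 + 9·7 = 72.5; r = 70.1 − 72.5 = -2.4
x=8: ŷ = 9.5 + 9·8 = 81.5; r = 80.4 − 81.5 = -1.1
x=9: ŷ = 9.5 + 9·9 = 90.5; r = 92.5 − 90.5 = 2
x=10: ŷ = 9.5 + 9·10 = 99.5; r = 100 − 99.5 = 0.5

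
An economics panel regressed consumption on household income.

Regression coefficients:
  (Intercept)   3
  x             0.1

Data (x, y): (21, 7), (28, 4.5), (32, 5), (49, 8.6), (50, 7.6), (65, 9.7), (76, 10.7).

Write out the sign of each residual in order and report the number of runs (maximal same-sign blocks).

x=21: ŷ = 3 + 0.1·21 = 5.1; r = 7 − 5.1 = 1.9
x=28: ŷ = 3 + 0.1·28 = 5.8; r = 4.5 − 5.8 = -1.3
x=32: ŷ = 3 + 0.1·32 = 6.2; r = 5 − 6.2 = -1.2
x=49: ŷ = 3 + 0.1·49 = 7.9; r = 8.6 − 7.9 = 0.7
x=50: ŷ = 3 + 0.1·50 = 8; r = 7.6 − 8 = -0.4
x=65: ŷ = 3 + 0.1·65 = 9.5; r = 9.7 − 9.5 = 0.2
x=76: ŷ = 3 + 0.1·76 = 10.6; r = 10.7 − 10.6 = 0.1
Signs: + − − + − + +
Runs: +×1, −×2, +×1, −×1, +×2 → 5

5 runs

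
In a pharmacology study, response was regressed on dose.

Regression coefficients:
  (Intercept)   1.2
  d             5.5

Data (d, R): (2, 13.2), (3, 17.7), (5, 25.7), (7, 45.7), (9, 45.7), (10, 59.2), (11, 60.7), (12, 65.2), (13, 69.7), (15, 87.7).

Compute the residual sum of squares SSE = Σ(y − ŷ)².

d=2: ŷ = 1.2 + 5.5·2 = 12.2; e = 13.2 − 12.2 = 1
d=3: ŷ = 1.2 + 5.5·3 = 17.7; e = 17.7 − 17.7 = 0
d=5: ŷ = 1.2 + 5.5·5 = 28.7; e = 25.7 − 28.7 = -3
d=7: ŷ = 1.2 + 5.5·7 = 39.7; e = 45.7 − 39.7 = 6
d=9: ŷ = 1.2 + 5.5·9 = 50.7; e = 45.7 − 50.7 = -5
d=10: ŷ = 1.2 + 5.5·10 = 56.2; e = 59.2 − 56.2 = 3
d=11: ŷ = 1.2 + 5.5·11 = 61.7; e = 60.7 − 61.7 = -1
d=12: ŷ = 1.2 + 5.5·12 = 67.2; e = 65.2 − 67.2 = -2
d=13: ŷ = 1.2 + 5.5·13 = 72.7; e = 69.7 − 72.7 = -3
d=15: ŷ = 1.2 + 5.5·15 = 83.7; e = 87.7 − 83.7 = 4
SSE = 1 + 0 + 9 + 36 + 25 + 9 + 1 + 4 + 9 + 16 = 110

SSE = 110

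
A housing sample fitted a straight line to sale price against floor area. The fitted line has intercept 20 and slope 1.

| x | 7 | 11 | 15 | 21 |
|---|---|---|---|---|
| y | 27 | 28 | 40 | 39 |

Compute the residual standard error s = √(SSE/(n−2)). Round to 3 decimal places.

s = 4.359

x=7: ŷ = 20 + 7 = 27; r = 27 − 27 = 0
x=11: ŷ = 20 + 11 = 31; r = 28 − 31 = -3
x=15: ŷ = 20 + 15 = 35; r = 40 − 35 = 5
x=21: ŷ = 20 + 21 = 41; r = 39 − 41 = -2
SSE = 0 + 9 + 25 + 4 = 38
s = √(38/2) = √19 ≈ 4.359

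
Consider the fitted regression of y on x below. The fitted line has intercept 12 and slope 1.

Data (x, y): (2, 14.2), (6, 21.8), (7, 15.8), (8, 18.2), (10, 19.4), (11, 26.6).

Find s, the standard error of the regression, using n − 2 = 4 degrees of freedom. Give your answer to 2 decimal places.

x=2: ŷ = 12 + 2 = 14; e = 14.2 − 14 = 0.2
x=6: ŷ = 12 + 6 = 18; e = 21.8 − 18 = 3.8
x=7: ŷ = 12 + 7 = 19; e = 15.8 − 19 = -3.2
x=8: ŷ = 12 + 8 = 20; e = 18.2 − 20 = -1.8
x=10: ŷ = 12 + 10 = 22; e = 19.4 − 22 = -2.6
x=11: ŷ = 12 + 11 = 23; e = 26.6 − 23 = 3.6
SSE = 0.04 + 14.44 + 10.24 + 3.24 + 6.76 + 12.96 = 47.68
s = √(47.68/4) = √11.92 ≈ 3.45

s = 3.45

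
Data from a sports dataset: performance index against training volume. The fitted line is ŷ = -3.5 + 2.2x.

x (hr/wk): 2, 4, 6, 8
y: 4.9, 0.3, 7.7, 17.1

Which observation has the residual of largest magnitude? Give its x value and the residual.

x = 4, e = -5

x=2: ŷ = -3.5 + 2.2·2 = 0.9; e = 4.9 − 0.9 = 4
x=4: ŷ = -3.5 + 2.2·4 = 5.3; e = 0.3 − 5.3 = -5
x=6: ŷ = -3.5 + 2.2·6 = 9.7; e = 7.7 − 9.7 = -2
x=8: ŷ = -3.5 + 2.2·8 = 14.1; e = 17.1 − 14.1 = 3
Largest |e| is 5 at x = 4, residual -5.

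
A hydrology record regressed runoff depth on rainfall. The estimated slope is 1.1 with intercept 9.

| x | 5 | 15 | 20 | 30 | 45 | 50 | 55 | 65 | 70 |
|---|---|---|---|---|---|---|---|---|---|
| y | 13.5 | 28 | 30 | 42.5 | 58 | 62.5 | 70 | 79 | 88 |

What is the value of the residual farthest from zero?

x=5: ŷ = 9 + 1.1·5 = 14.5; e = 13.5 − 14.5 = -1
x=15: ŷ = 9 + 1.1·15 = 25.5; e = 28 − 25.5 = 2.5
x=20: ŷ = 9 + 1.1·20 = 31; e = 30 − 31 = -1
x=30: ŷ = 9 + 1.1·30 = 42; e = 42.5 − 42 = 0.5
x=45: ŷ = 9 + 1.1·45 = 58.5; e = 58 − 58.5 = -0.5
x=50: ŷ = 9 + 1.1·50 = 64; e = 62.5 − 64 = -1.5
x=55: ŷ = 9 + 1.1·55 = 69.5; e = 70 − 69.5 = 0.5
x=65: ŷ = 9 + 1.1·65 = 80.5; e = 79 − 80.5 = -1.5
x=70: ŷ = 9 + 1.1·70 = 86; e = 88 − 86 = 2
Largest |e| is 2.5 at x = 15, residual 2.5.

e = 2.5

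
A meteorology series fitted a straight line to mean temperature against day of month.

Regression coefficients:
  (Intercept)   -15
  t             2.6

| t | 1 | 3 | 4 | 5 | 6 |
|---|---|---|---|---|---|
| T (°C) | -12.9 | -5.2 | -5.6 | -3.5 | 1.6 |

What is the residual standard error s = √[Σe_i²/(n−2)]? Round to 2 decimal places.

s = 1.68

t=1: ŷ = -15 + 2.6·1 = -12.4; e = -12.9 − (-12.4) = -0.5
t=3: ŷ = -15 + 2.6·3 = -7.2; e = -5.2 − (-7.2) = 2
t=4: ŷ = -15 + 2.6·4 = -4.6; e = -5.6 − (-4.6) = -1
t=5: ŷ = -15 + 2.6·5 = -2; e = -3.5 − (-2) = -1.5
t=6: ŷ = -15 + 2.6·6 = 0.6; e = 1.6 − 0.6 = 1
SSE = 0.25 + 4 + 1 + 2.25 + 1 = 8.5
s = √(8.5/3) = √2.83333 ≈ 1.68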